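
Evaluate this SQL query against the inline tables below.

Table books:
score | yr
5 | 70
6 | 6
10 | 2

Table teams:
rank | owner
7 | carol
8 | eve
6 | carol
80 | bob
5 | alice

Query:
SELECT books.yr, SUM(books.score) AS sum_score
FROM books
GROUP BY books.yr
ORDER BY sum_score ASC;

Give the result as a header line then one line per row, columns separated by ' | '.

== RESULT ==
books.yr | sum_score
70 | 5
6 | 6
2 | 10

Derivation:
After GROUP BY (3 rows):
books.yr | sum_score
70 | 5
6 | 6
2 | 10
After ORDER BY (3 rows):
books.yr | sum_score
70 | 5
6 | 6
2 | 10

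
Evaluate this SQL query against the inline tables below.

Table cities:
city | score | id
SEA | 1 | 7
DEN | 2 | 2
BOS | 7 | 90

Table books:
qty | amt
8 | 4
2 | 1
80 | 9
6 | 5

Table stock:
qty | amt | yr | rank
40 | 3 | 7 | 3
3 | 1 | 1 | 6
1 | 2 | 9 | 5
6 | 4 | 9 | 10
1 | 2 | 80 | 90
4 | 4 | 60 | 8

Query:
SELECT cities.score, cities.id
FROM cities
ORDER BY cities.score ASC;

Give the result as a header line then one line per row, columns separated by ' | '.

After SELECT (3 rows):
cities.score | cities.id
1 | 7
2 | 2
7 | 90
After ORDER BY (3 rows):
cities.score | cities.id
1 | 7
2 | 2
7 | 90

== RESULT ==
cities.score | cities.id
1 | 7
2 | 2
7 | 90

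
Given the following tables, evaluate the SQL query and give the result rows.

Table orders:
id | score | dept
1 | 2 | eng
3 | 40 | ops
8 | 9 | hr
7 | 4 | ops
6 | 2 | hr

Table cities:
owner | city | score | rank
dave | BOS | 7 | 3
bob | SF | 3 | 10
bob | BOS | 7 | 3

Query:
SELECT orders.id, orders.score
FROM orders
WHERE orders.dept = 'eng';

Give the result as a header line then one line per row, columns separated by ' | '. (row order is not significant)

== RESULT ==
orders.id | orders.score
1 | 2

Derivation:
After WHERE (1 rows):
orders.id | orders.score | orders.dept
1 | 2 | eng
After SELECT (1 rows):
orders.id | orders.score
1 | 2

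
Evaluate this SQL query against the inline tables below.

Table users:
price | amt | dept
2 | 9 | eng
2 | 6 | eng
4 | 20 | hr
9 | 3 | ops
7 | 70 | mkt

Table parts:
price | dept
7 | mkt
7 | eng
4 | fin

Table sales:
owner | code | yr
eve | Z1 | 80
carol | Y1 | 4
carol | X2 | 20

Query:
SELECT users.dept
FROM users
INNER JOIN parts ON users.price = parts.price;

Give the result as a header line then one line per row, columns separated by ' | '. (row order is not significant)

== RESULT ==
users.dept
hr
mkt
mkt

Derivation:
After JOIN parts (3 rows):
users.price | users.amt | users.dept | parts.price | parts.dept
4 | 20 | hr | 4 | fin
7 | 70 | mkt | 7 | mkt
7 | 70 | mkt | 7 | eng
After SELECT (3 rows):
users.dept
hr
mkt
mkt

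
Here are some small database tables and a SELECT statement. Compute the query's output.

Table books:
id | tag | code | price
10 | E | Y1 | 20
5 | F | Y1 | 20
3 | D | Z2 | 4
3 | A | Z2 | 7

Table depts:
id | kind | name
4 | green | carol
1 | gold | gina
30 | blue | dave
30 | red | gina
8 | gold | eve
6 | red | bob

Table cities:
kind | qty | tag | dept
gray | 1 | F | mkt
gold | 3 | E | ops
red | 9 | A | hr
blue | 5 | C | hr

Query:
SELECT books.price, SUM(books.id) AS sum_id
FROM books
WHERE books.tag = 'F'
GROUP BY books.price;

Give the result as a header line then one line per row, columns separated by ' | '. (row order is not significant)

After WHERE (1 rows):
books.id | books.tag | books.code | books.price
5 | F | Y1 | 20
After GROUP BY (1 rows):
books.price | sum_id
20 | 5

== RESULT ==
books.price | sum_id
20 | 5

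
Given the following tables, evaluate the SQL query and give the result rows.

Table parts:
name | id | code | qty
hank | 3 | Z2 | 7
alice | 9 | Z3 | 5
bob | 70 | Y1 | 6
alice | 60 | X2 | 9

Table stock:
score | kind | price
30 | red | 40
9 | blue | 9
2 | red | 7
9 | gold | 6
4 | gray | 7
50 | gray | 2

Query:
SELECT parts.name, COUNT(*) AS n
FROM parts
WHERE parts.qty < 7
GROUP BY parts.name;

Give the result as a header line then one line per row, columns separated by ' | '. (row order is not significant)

After WHERE (2 rows):
parts.name | parts.id | parts.code | parts.qty
alice | 9 | Z3 | 5
bob | 70 | Y1 | 6
After GROUP BY (2 rows):
parts.name | n
alice | 1
bob | 1

== RESULT ==
parts.name | n
alice | 1
bob | 1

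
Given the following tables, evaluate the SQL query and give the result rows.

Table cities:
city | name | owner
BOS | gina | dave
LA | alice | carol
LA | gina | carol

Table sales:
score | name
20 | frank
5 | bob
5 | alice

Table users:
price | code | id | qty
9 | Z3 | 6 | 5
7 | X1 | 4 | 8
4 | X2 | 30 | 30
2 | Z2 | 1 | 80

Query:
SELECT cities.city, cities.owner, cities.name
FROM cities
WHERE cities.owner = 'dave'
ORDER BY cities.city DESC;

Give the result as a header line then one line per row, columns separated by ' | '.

== RESULT ==
cities.city | cities.owner | cities.name
BOS | dave | gina

Derivation:
After WHERE (1 rows):
cities.city | cities.name | cities.owner
BOS | gina | dave
After SELECT (1 rows):
cities.city | cities.owner | cities.name
BOS | dave | gina
After ORDER BY (1 rows):
cities.city | cities.owner | cities.name
BOS | dave | gina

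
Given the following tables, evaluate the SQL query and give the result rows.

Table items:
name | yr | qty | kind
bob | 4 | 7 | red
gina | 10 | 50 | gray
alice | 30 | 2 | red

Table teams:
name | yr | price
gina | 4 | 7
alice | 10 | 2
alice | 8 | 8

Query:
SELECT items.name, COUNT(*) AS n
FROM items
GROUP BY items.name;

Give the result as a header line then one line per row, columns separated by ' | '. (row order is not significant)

After GROUP BY (3 rows):
items.name | n
bob | 1
gina | 1
alice | 1

== RESULT ==
items.name | n
bob | 1
gina | 1
alice | 1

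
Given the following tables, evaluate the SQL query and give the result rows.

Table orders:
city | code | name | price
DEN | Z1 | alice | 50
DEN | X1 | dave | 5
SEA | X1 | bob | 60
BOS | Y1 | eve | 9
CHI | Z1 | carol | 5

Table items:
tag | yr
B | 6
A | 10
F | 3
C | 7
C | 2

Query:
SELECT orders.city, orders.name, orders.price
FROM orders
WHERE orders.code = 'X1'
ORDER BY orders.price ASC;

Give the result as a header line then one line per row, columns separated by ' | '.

After WHERE (2 rows):
orders.city | orders.code | orders.name | orders.price
DEN | X1 | dave | 5
SEA | X1 | bob | 60
After SELECT (2 rows):
orders.city | orders.name | orders.price
DEN | dave | 5
SEA | bob | 60
After ORDER BY (2 rows):
orders.city | orders.name | orders.price
DEN | dave | 5
SEA | bob | 60

== RESULT ==
orders.city | orders.name | orders.price
DEN | dave | 5
SEA | bob | 60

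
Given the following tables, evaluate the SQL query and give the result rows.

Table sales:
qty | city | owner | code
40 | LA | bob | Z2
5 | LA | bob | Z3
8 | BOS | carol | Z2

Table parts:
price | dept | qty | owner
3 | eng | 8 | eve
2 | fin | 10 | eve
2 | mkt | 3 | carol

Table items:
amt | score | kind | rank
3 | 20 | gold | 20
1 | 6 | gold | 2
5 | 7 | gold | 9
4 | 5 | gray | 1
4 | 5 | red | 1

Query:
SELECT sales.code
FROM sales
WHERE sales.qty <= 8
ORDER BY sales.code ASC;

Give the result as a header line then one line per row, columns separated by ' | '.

After WHERE (2 rows):
sales.qty | sales.city | sales.owner | sales.code
5 | LA | bob | Z3
8 | BOS | carol | Z2
After SELECT (2 rows):
sales.code
Z3
Z2
After ORDER BY (2 rows):
sales.code
Z2
Z3

== RESULT ==
sales.code
Z2
Z3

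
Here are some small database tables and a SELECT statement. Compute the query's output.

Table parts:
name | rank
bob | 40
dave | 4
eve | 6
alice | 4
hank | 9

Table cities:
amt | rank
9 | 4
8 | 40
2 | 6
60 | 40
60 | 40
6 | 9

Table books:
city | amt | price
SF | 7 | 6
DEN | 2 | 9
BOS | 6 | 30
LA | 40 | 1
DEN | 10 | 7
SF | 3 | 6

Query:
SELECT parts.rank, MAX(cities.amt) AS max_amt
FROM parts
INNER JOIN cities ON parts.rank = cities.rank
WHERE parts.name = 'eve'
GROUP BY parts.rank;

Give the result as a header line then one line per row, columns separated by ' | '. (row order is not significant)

== RESULT ==
parts.rank | max_amt
6 | 2

Derivation:
After JOIN cities (7 rows):
parts.name | parts.rank | cities.amt | cities.rank
bob | 40 | 8 | 40
bob | 40 | 60 | 40
bob | 40 | 60 | 40
dave | 4 | 9 | 4
eve | 6 | 2 | 6
alice | 4 | 9 | 4
hank | 9 | 6 | 9
After WHERE (1 rows):
parts.name | parts.rank | cities.amt | cities.rank
eve | 6 | 2 | 6
After GROUP BY (1 rows):
parts.rank | max_amt
6 | 2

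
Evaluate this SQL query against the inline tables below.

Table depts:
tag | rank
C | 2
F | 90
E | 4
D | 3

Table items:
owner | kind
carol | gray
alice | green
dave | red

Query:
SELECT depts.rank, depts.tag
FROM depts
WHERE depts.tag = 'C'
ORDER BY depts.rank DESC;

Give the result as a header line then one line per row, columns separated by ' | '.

After WHERE (1 rows):
depts.tag | depts.rank
C | 2
After SELECT (1 rows):
depts.rank | depts.tag
2 | C
After ORDER BY (1 rows):
depts.rank | depts.tag
2 | C

== RESULT ==
depts.rank | depts.tag
2 | C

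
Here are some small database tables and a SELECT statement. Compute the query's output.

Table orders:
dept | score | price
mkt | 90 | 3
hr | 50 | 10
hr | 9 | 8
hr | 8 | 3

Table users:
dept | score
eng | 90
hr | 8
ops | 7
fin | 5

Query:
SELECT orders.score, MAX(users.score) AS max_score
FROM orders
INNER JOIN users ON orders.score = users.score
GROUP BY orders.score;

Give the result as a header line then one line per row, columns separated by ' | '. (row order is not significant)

After JOIN users (2 rows):
orders.dept | orders.score | orders.price | users.dept | users.score
mkt | 90 | 3 | eng | 90
hr | 8 | 3 | hr | 8
After GROUP BY (2 rows):
orders.score | max_score
90 | 90
8 | 8

== RESULT ==
orders.score | max_score
90 | 90
8 | 8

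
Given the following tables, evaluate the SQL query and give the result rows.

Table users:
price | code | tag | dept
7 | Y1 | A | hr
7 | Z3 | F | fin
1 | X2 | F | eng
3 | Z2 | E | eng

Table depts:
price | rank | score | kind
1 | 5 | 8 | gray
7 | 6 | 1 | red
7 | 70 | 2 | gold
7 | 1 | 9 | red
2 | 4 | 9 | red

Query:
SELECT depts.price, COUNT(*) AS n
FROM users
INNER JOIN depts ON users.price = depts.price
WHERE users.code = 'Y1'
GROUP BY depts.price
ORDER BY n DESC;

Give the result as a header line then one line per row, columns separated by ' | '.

== RESULT ==
depts.price | n
7 | 3

Derivation:
After JOIN depts (7 rows):
users.price | users.code | users.tag | users.dept | depts.price | depts.rank | depts.score | depts.kind
7 | Y1 | A | hr | 7 | 6 | 1 | red
7 | Y1 | A | hr | 7 | 70 | 2 | gold
7 | Y1 | A | hr | 7 | 1 | 9 | red
7 | Z3 | F | fin | 7 | 6 | 1 | red
7 | Z3 | F | fin | 7 | 70 | 2 | gold
7 | Z3 | F | fin | 7 | 1 | 9 | red
1 | X2 | F | eng | 1 | 5 | 8 | gray
After WHERE (3 rows):
users.price | users.code | users.tag | users.dept | depts.price | depts.rank | depts.score | depts.kind
7 | Y1 | A | hr | 7 | 6 | 1 | red
7 | Y1 | A | hr | 7 | 70 | 2 | gold
7 | Y1 | A | hr | 7 | 1 | 9 | red
After GROUP BY (1 rows):
depts.price | n
7 | 3
After ORDER BY (1 rows):
depts.price | n
7 | 3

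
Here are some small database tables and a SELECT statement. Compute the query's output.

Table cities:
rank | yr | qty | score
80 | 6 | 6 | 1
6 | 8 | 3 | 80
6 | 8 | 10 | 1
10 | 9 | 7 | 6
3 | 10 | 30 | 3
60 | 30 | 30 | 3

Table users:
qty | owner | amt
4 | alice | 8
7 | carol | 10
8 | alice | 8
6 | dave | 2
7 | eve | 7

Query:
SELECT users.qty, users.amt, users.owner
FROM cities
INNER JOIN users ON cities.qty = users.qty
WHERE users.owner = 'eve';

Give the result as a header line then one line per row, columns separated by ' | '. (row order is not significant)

After JOIN users (3 rows):
cities.rank | cities.yr | cities.qty | cities.score | users.qty | users.owner | users.amt
80 | 6 | 6 | 1 | 6 | dave | 2
10 | 9 | 7 | 6 | 7 | carol | 10
10 | 9 | 7 | 6 | 7 | eve | 7
After WHERE (1 rows):
cities.rank | cities.yr | cities.qty | cities.score | users.qty | users.owner | users.amt
10 | 9 | 7 | 6 | 7 | eve | 7
After SELECT (1 rows):
users.qty | users.amt | users.owner
7 | 7 | eve

== RESULT ==
users.qty | users.amt | users.owner
7 | 7 | eve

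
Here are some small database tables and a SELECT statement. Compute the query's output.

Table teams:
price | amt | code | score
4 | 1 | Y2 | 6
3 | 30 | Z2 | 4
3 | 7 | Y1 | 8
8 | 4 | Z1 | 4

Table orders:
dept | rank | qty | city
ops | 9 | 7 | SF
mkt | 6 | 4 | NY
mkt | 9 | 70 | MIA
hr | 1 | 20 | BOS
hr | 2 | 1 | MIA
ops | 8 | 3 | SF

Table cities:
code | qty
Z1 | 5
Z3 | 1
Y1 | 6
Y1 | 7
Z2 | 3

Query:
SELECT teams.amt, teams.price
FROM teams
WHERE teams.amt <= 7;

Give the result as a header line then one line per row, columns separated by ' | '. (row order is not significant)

== RESULT ==
teams.amt | teams.price
1 | 4
7 | 3
4 | 8

Derivation:
After WHERE (3 rows):
teams.price | teams.amt | teams.code | teams.score
4 | 1 | Y2 | 6
3 | 7 | Y1 | 8
8 | 4 | Z1 | 4
After SELECT (3 rows):
teams.amt | teams.price
1 | 4
7 | 3
4 | 8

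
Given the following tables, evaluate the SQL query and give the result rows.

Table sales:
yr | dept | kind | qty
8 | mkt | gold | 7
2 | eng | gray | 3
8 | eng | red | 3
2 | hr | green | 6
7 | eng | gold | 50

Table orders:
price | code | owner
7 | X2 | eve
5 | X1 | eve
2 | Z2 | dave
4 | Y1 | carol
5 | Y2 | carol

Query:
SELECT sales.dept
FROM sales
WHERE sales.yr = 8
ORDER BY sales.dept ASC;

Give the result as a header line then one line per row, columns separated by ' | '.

After WHERE (2 rows):
sales.yr | sales.dept | sales.kind | sales.qty
8 | mkt | gold | 7
8 | eng | red | 3
After SELECT (2 rows):
sales.dept
mkt
eng
After ORDER BY (2 rows):
sales.dept
eng
mkt

== RESULT ==
sales.dept
eng
mkt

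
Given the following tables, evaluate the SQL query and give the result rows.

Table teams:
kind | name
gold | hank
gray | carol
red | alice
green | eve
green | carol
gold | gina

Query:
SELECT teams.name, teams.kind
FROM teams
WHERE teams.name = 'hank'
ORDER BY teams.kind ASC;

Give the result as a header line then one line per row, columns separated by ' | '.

After WHERE (1 rows):
teams.kind | teams.name
gold | hank
After SELECT (1 rows):
teams.name | teams.kind
hank | gold
After ORDER BY (1 rows):
teams.name | teams.kind
hank | gold

== RESULT ==
teams.name | teams.kind
hank | gold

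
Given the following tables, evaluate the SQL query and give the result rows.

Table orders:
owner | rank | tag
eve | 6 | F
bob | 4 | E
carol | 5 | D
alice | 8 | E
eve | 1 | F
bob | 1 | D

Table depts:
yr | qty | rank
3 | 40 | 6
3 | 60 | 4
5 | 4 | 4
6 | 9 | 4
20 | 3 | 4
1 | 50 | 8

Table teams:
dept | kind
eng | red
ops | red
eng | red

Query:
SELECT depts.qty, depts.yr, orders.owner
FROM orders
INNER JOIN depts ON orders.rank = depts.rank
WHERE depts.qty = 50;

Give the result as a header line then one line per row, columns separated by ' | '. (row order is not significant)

After JOIN depts (6 rows):
orders.owner | orders.rank | orders.tag | depts.yr | depts.qty | depts.rank
eve | 6 | F | 3 | 40 | 6
bob | 4 | E | 3 | 60 | 4
bob | 4 | E | 5 | 4 | 4
bob | 4 | E | 6 | 9 | 4
bob | 4 | E | 20 | 3 | 4
alice | 8 | E | 1 | 50 | 8
After WHERE (1 rows):
orders.owner | orders.rank | orders.tag | depts.yr | depts.qty | depts.rank
alice | 8 | E | 1 | 50 | 8
After SELECT (1 rows):
depts.qty | depts.yr | orders.owner
50 | 1 | alice

== RESULT ==
depts.qty | depts.yr | orders.owner
50 | 1 | alice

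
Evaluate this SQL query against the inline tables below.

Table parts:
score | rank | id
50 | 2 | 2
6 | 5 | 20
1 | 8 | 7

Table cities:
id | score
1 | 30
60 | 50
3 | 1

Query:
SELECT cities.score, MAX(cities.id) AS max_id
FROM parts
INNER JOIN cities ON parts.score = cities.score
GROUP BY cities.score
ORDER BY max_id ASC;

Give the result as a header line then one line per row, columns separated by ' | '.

== RESULT ==
cities.score | max_id
1 | 3
50 | 60

Derivation:
After JOIN cities (2 rows):
parts.score | parts.rank | parts.id | cities.id | cities.score
50 | 2 | 2 | 60 | 50
1 | 8 | 7 | 3 | 1
After GROUP BY (2 rows):
cities.score | max_id
50 | 60
1 | 3
After ORDER BY (2 rows):
cities.score | max_id
1 | 3
50 | 60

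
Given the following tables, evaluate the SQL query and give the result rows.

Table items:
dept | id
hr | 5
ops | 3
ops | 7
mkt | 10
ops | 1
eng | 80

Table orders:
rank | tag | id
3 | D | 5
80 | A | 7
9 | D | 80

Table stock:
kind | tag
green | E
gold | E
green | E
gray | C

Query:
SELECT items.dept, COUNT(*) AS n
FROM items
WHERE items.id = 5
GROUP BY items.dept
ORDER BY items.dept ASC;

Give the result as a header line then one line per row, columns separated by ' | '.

After WHERE (1 rows):
items.dept | items.id
hr | 5
After GROUP BY (1 rows):
items.dept | n
hr | 1
After ORDER BY (1 rows):
items.dept | n
hr | 1

== RESULT ==
items.dept | n
hr | 1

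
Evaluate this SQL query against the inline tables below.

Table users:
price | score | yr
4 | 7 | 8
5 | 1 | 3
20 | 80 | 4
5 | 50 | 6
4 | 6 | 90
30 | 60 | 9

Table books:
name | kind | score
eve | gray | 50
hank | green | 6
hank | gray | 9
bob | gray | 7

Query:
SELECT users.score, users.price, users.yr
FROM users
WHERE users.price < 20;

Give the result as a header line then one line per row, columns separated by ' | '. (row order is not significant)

== RESULT ==
users.score | users.price | users.yr
7 | 4 | 8
1 | 5 | 3
50 | 5 | 6
6 | 4 | 90

Derivation:
After WHERE (4 rows):
users.price | users.score | users.yr
4 | 7 | 8
5 | 1 | 3
5 | 50 | 6
4 | 6 | 90
After SELECT (4 rows):
users.score | users.price | users.yr
7 | 4 | 8
1 | 5 | 3
50 | 5 | 6
6 | 4 | 90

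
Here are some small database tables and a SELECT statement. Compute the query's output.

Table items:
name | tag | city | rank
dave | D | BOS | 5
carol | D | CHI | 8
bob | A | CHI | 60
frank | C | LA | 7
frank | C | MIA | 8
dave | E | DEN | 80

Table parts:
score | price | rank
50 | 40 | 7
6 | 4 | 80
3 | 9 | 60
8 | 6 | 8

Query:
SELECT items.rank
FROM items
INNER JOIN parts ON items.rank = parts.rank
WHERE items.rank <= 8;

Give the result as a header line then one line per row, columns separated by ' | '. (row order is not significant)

== RESULT ==
items.rank
8
7
8

Derivation:
After JOIN parts (5 rows):
items.name | items.tag | items.city | items.rank | parts.score | parts.price | parts.rank
carol | D | CHI | 8 | 8 | 6 | 8
bob | A | CHI | 60 | 3 | 9 | 60
frank | C | LA | 7 | 50 | 40 | 7
frank | C | MIA | 8 | 8 | 6 | 8
dave | E | DEN | 80 | 6 | 4 | 80
After WHERE (3 rows):
items.name | items.tag | items.city | items.rank | parts.score | parts.price | parts.rank
carol | D | CHI | 8 | 8 | 6 | 8
frank | C | LA | 7 | 50 | 40 | 7
frank | C | MIA | 8 | 8 | 6 | 8
After SELECT (3 rows):
items.rank
8
7
8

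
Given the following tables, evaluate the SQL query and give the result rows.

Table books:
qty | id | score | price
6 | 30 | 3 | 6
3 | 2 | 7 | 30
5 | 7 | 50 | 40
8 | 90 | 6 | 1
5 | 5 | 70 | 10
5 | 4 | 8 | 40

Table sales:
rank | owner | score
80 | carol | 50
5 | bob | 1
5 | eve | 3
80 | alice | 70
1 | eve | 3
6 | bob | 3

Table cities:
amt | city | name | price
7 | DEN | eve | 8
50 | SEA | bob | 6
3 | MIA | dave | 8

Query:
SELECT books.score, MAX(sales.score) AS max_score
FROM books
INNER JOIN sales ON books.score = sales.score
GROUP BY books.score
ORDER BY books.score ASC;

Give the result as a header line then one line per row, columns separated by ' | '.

== RESULT ==
books.score | max_score
3 | 3
50 | 50
70 | 70

Derivation:
After JOIN sales (5 rows):
books.qty | books.id | books.score | books.price | sales.rank | sales.owner | sales.score
6 | 30 | 3 | 6 | 5 | eve | 3
6 | 30 | 3 | 6 | 1 | eve | 3
6 | 30 | 3 | 6 | 6 | bob | 3
5 | 7 | 50 | 40 | 80 | carol | 50
5 | 5 | 70 | 10 | 80 | alice | 70
After GROUP BY (3 rows):
books.score | max_score
3 | 3
50 | 50
70 | 70
After ORDER BY (3 rows):
books.score | max_score
3 | 3
50 | 50
70 | 70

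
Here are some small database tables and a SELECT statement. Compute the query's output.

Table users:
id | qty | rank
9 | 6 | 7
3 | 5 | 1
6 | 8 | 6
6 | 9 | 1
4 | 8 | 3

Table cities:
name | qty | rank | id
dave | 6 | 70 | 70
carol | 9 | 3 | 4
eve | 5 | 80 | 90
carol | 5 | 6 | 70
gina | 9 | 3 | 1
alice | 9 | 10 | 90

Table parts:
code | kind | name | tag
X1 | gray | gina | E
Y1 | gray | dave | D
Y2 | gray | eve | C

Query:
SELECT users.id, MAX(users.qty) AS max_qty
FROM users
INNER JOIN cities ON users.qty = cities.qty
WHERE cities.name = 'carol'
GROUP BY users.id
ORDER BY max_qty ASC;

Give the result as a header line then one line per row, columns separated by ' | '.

After JOIN cities (6 rows):
users.id | users.qty | users.rank | cities.name | cities.qty | cities.rank | cities.id
9 | 6 | 7 | dave | 6 | 70 | 70
3 | 5 | 1 | eve | 5 | 80 | 90
3 | 5 | 1 | carol | 5 | 6 | 70
6 | 9 | 1 | carol | 9 | 3 | 4
6 | 9 | 1 | gina | 9 | 3 | 1
6 | 9 | 1 | alice | 9 | 10 | 90
After WHERE (2 rows):
users.id | users.qty | users.rank | cities.name | cities.qty | cities.rank | cities.id
3 | 5 | 1 | carol | 5 | 6 | 70
6 | 9 | 1 | carol | 9 | 3 | 4
After GROUP BY (2 rows):
users.id | max_qty
3 | 5
6 | 9
After ORDER BY (2 rows):
users.id | max_qty
3 | 5
6 | 9

== RESULT ==
users.id | max_qty
3 | 5
6 | 9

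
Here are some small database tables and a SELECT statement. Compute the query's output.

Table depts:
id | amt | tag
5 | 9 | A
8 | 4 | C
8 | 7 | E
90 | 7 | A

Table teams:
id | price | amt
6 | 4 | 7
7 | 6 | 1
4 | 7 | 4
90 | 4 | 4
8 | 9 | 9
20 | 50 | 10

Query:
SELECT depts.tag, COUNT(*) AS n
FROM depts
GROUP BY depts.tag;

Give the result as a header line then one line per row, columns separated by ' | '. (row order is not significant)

After GROUP BY (3 rows):
depts.tag | n
A | 2
C | 1
E | 1

== RESULT ==
depts.tag | n
A | 2
C | 1
E | 1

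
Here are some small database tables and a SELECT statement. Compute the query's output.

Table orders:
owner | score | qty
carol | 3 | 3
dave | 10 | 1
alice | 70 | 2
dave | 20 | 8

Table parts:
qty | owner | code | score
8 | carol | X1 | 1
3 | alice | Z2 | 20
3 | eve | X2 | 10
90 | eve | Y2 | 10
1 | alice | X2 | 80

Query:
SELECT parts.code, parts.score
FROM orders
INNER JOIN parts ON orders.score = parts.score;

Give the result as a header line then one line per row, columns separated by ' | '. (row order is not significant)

After JOIN parts (3 rows):
orders.owner | orders.score | orders.qty | parts.qty | parts.owner | parts.code | parts.score
dave | 10 | 1 | 3 | eve | X2 | 10
dave | 10 | 1 | 90 | eve | Y2 | 10
dave | 20 | 8 | 3 | alice | Z2 | 20
After SELECT (3 rows):
parts.code | parts.score
X2 | 10
Y2 | 10
Z2 | 20

== RESULT ==
parts.code | parts.score
X2 | 10
Y2 | 10
Z2 | 20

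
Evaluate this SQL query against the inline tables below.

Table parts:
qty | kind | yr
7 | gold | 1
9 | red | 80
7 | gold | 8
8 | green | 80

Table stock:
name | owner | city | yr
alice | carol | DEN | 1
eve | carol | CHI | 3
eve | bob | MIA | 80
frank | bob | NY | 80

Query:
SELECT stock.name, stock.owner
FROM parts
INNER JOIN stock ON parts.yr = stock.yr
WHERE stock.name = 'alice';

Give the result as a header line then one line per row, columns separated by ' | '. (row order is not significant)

After JOIN stock (5 rows):
parts.qty | parts.kind | parts.yr | stock.name | stock.owner | stock.city | stock.yr
7 | gold | 1 | alice | carol | DEN | 1
9 | red | 80 | eve | bob | MIA | 80
9 | red | 80 | frank | bob | NY | 80
8 | green | 80 | eve | bob | MIA | 80
8 | green | 80 | frank | bob | NY | 80
After WHERE (1 rows):
parts.qty | parts.kind | parts.yr | stock.name | stock.owner | stock.city | stock.yr
7 | gold | 1 | alice | carol | DEN | 1
After SELECT (1 rows):
stock.name | stock.owner
alice | carol

== RESULT ==
stock.name | stock.owner
alice | carol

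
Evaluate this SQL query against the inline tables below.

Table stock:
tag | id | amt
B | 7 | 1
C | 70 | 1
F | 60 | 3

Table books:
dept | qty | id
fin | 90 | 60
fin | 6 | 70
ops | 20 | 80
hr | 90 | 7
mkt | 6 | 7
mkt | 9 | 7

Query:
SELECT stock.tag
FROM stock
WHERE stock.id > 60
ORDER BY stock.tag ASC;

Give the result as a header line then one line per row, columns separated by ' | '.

After WHERE (1 rows):
stock.tag | stock.id | stock.amt
C | 70 | 1
After SELECT (1 rows):
stock.tag
C
After ORDER BY (1 rows):
stock.tag
C

== RESULT ==
stock.tag
C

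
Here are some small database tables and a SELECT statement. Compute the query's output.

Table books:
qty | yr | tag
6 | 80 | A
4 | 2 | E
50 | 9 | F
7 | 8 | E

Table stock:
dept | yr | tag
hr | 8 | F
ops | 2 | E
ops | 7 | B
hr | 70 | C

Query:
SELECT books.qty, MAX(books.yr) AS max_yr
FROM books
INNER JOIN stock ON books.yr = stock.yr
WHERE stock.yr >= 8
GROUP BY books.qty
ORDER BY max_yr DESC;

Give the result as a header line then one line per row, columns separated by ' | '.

== RESULT ==
books.qty | max_yr
7 | 8

Derivation:
After JOIN stock (2 rows):
books.qty | books.yr | books.tag | stock.dept | stock.yr | stock.tag
4 | 2 | E | ops | 2 | E
7 | 8 | E | hr | 8 | F
After WHERE (1 rows):
books.qty | books.yr | books.tag | stock.dept | stock.yr | stock.tag
7 | 8 | E | hr | 8 | F
After GROUP BY (1 rows):
books.qty | max_yr
7 | 8
After ORDER BY (1 rows):
books.qty | max_yr
7 | 8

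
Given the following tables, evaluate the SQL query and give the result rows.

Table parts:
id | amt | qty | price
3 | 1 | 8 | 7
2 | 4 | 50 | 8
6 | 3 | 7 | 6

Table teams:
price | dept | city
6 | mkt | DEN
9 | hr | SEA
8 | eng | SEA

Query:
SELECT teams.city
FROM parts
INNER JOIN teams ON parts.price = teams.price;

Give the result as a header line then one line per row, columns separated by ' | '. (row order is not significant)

After JOIN teams (2 rows):
parts.id | parts.amt | parts.qty | parts.price | teams.price | teams.dept | teams.city
2 | 4 | 50 | 8 | 8 | eng | SEA
6 | 3 | 7 | 6 | 6 | mkt | DEN
After SELECT (2 rows):
teams.city
SEA
DEN

== RESULT ==
teams.city
SEA
DEN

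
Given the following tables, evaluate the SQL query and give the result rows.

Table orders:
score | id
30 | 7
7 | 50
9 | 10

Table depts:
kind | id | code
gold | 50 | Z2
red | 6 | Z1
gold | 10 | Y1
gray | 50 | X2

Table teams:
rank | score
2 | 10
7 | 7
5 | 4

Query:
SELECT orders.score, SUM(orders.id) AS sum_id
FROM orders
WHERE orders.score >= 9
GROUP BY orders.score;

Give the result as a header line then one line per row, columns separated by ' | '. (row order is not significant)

After WHERE (2 rows):
orders.score | orders.id
30 | 7
9 | 10
After GROUP BY (2 rows):
orders.score | sum_id
30 | 7
9 | 10

== RESULT ==
orders.score | sum_id
30 | 7
9 | 10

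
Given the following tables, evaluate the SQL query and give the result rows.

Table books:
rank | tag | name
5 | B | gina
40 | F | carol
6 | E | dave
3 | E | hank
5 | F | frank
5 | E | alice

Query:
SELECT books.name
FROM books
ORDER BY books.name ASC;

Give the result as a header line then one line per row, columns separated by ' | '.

== RESULT ==
books.name
alice
carol
dave
frank
gina
hank

Derivation:
After SELECT (6 rows):
books.name
gina
carol
dave
hank
frank
alice
After ORDER BY (6 rows):
books.name
alice
carol
dave
frank
gina
hank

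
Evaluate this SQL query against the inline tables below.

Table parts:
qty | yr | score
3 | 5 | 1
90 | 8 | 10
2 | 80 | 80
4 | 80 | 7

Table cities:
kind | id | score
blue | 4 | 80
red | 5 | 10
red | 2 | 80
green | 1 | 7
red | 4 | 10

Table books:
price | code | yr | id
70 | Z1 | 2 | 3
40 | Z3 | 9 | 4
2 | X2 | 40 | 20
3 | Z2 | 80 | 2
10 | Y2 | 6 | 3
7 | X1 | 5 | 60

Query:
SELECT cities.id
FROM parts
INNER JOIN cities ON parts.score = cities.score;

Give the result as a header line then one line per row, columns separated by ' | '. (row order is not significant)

After JOIN cities (5 rows):
parts.qty | parts.yr | parts.score | cities.kind | cities.id | cities.score
90 | 8 | 10 | red | 5 | 10
90 | 8 | 10 | red | 4 | 10
2 | 80 | 80 | blue | 4 | 80
2 | 80 | 80 | red | 2 | 80
4 | 80 | 7 | green | 1 | 7
After SELECT (5 rows):
cities.id
5
4
4
2
1

== RESULT ==
cities.id
5
4
4
2
1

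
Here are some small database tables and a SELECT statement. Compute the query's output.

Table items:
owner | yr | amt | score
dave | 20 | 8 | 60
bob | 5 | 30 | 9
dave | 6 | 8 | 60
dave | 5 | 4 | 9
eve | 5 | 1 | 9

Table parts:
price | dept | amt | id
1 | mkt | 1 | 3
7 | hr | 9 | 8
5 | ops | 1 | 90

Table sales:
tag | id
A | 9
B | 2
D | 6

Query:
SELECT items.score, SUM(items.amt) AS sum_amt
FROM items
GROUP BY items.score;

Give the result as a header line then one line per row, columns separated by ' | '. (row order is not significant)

== RESULT ==
items.score | sum_amt
60 | 16
9 | 35

Derivation:
After GROUP BY (2 rows):
items.score | sum_amt
60 | 16
9 | 35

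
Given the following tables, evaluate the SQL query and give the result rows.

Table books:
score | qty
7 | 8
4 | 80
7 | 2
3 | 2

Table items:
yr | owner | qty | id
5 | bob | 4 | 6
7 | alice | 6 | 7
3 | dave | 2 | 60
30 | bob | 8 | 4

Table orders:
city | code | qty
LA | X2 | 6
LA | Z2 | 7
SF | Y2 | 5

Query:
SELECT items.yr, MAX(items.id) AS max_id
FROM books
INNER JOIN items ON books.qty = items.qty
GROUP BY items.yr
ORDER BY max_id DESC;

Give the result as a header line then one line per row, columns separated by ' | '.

== RESULT ==
items.yr | max_id
3 | 60
30 | 4

Derivation:
After JOIN items (3 rows):
books.score | books.qty | items.yr | items.owner | items.qty | items.id
7 | 8 | 30 | bob | 8 | 4
7 | 2 | 3 | dave | 2 | 60
3 | 2 | 3 | dave | 2 | 60
After GROUP BY (2 rows):
items.yr | max_id
30 | 4
3 | 60
After ORDER BY (2 rows):
items.yr | max_id
3 | 60
30 | 4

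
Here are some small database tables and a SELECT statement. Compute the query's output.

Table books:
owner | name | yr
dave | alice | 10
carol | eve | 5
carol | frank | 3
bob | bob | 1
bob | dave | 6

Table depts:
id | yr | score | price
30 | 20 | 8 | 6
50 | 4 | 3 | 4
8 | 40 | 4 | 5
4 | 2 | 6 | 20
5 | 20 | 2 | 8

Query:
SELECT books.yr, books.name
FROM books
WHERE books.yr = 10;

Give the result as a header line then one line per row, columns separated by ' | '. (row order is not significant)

After WHERE (1 rows):
books.owner | books.name | books.yr
dave | alice | 10
After SELECT (1 rows):
books.yr | books.name
10 | alice

== RESULT ==
books.yr | books.name
10 | alice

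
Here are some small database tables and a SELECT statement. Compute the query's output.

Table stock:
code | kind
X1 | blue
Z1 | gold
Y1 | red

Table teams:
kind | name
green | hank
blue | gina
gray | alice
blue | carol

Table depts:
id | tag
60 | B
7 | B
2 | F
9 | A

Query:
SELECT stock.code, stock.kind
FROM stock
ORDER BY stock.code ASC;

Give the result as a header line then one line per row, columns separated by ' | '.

After SELECT (3 rows):
stock.code | stock.kind
X1 | blue
Z1 | gold
Y1 | red
After ORDER BY (3 rows):
stock.code | stock.kind
X1 | blue
Y1 | red
Z1 | gold

== RESULT ==
stock.code | stock.kind
X1 | blue
Y1 | red
Z1 | gold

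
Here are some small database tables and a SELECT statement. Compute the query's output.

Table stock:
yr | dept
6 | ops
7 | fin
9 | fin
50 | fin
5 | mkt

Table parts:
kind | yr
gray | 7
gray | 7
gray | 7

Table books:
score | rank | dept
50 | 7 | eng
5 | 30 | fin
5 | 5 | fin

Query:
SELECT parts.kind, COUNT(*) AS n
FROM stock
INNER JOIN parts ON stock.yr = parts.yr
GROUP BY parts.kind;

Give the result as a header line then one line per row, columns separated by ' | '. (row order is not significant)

After JOIN parts (3 rows):
stock.yr | stock.dept | parts.kind | parts.yr
7 | fin | gray | 7
7 | fin | gray | 7
7 | fin | gray | 7
After GROUP BY (1 rows):
parts.kind | n
gray | 3

== RESULT ==
parts.kind | n
gray | 3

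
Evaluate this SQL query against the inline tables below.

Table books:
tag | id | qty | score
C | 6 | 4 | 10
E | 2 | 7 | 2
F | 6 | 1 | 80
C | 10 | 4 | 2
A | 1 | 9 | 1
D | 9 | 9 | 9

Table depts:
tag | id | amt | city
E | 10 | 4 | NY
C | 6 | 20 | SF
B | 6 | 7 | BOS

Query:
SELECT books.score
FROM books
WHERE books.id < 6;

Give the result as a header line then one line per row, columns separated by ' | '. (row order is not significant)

After WHERE (2 rows):
books.tag | books.id | books.qty | books.score
E | 2 | 7 | 2
A | 1 | 9 | 1
After SELECT (2 rows):
books.score
2
1

== RESULT ==
books.score
2
1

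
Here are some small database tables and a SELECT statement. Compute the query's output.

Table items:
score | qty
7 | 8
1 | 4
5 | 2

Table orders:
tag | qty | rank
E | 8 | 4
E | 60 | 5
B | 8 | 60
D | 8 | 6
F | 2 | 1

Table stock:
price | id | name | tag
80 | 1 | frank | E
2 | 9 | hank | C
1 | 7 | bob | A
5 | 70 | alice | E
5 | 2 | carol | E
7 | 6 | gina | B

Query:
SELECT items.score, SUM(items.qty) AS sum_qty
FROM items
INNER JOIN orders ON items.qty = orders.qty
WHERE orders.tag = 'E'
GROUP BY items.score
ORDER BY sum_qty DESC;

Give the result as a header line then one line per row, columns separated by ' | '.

== RESULT ==
items.score | sum_qty
7 | 8

Derivation:
After JOIN orders (4 rows):
items.score | items.qty | orders.tag | orders.qty | orders.rank
7 | 8 | E | 8 | 4
7 | 8 | B | 8 | 60
7 | 8 | D | 8 | 6
5 | 2 | F | 2 | 1
After WHERE (1 rows):
items.score | items.qty | orders.tag | orders.qty | orders.rank
7 | 8 | E | 8 | 4
After GROUP BY (1 rows):
items.score | sum_qty
7 | 8
After ORDER BY (1 rows):
items.score | sum_qty
7 | 8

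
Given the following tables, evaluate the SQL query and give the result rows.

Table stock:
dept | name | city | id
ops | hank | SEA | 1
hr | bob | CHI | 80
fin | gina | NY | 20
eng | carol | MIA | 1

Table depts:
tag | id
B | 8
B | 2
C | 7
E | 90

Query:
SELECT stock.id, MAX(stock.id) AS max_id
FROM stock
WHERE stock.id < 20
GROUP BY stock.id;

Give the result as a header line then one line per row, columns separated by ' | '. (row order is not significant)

After WHERE (2 rows):
stock.dept | stock.name | stock.city | stock.id
ops | hank | SEA | 1
eng | carol | MIA | 1
After GROUP BY (1 rows):
stock.id | max_id
1 | 1

== RESULT ==
stock.id | max_id
1 | 1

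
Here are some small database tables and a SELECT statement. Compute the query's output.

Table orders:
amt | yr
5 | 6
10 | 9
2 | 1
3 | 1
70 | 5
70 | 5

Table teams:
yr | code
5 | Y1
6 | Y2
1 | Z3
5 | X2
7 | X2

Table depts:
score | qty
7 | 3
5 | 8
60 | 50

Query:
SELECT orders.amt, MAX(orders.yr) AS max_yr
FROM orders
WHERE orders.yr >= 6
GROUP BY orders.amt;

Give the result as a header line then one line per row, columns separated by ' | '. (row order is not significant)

== RESULT ==
orders.amt | max_yr
5 | 6
10 | 9

Derivation:
After WHERE (2 rows):
orders.amt | orders.yr
5 | 6
10 | 9
After GROUP BY (2 rows):
orders.amt | max_yr
5 | 6
10 | 9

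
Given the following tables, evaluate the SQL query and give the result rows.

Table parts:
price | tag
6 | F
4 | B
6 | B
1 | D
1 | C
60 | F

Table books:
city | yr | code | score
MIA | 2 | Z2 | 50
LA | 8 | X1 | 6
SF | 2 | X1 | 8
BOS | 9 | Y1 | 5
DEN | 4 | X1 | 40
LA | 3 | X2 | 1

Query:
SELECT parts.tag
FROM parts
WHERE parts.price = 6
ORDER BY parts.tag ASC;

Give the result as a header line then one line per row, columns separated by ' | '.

== RESULT ==
parts.tag
B
F

Derivation:
After WHERE (2 rows):
parts.price | parts.tag
6 | F
6 | B
After SELECT (2 rows):
parts.tag
F
B
After ORDER BY (2 rows):
parts.tag
B
F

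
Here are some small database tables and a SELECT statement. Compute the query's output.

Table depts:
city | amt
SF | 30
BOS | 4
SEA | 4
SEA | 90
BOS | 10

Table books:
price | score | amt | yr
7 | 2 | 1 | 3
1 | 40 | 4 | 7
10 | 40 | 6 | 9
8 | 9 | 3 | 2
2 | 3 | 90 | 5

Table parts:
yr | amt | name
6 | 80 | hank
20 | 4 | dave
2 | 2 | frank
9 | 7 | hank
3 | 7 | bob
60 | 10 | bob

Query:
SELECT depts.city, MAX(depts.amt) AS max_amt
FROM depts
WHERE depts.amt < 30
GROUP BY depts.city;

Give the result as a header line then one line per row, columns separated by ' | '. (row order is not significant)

== RESULT ==
depts.city | max_amt
BOS | 10
SEA | 4

Derivation:
After WHERE (3 rows):
depts.city | depts.amt
BOS | 4
SEA | 4
BOS | 10
After GROUP BY (2 rows):
depts.city | max_amt
BOS | 10
SEA | 4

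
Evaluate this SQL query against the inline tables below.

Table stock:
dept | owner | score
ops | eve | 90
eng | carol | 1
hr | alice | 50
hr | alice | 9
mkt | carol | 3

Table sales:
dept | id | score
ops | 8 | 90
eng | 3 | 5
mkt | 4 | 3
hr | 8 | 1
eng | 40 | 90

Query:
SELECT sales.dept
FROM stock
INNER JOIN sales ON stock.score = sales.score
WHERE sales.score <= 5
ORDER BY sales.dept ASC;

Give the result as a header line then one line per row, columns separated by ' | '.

== RESULT ==
sales.dept
hr
mkt

Derivation:
After JOIN sales (4 rows):
stock.dept | stock.owner | stock.score | sales.dept | sales.id | sales.score
ops | eve | 90 | ops | 8 | 90
ops | eve | 90 | eng | 40 | 90
eng | carol | 1 | hr | 8 | 1
mkt | carol | 3 | mkt | 4 | 3
After WHERE (2 rows):
stock.dept | stock.owner | stock.score | sales.dept | sales.id | sales.score
eng | carol | 1 | hr | 8 | 1
mkt | carol | 3 | mkt | 4 | 3
After SELECT (2 rows):
sales.dept
hr
mkt
After ORDER BY (2 rows):
sales.dept
hr
mkt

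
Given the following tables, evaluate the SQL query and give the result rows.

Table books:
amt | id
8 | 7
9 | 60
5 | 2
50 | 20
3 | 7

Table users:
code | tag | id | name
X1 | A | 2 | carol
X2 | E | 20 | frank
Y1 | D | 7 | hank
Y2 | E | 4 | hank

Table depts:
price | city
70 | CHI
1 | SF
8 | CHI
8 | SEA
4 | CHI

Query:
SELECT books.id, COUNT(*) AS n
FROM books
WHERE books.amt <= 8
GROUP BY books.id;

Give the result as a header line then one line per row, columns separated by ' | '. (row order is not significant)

== RESULT ==
books.id | n
7 | 2
2 | 1

Derivation:
After WHERE (3 rows):
books.amt | books.id
8 | 7
5 | 2
3 | 7
After GROUP BY (2 rows):
books.id | n
7 | 2
2 | 1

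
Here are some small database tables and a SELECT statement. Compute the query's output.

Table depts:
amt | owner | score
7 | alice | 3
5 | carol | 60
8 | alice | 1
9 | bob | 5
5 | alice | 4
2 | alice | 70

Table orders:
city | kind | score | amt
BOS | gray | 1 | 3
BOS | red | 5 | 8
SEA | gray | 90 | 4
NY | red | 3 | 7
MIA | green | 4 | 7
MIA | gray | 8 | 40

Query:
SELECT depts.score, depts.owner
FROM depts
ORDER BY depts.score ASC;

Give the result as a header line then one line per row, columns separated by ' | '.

== RESULT ==
depts.score | depts.owner
1 | alice
3 | alice
4 | alice
5 | bob
60 | carol
70 | alice

Derivation:
After SELECT (6 rows):
depts.score | depts.owner
3 | alice
60 | carol
1 | alice
5 | bob
4 | alice
70 | alice
After ORDER BY (6 rows):
depts.score | depts.owner
1 | alice
3 | alice
4 | alice
5 | bob
60 | carol
70 | alice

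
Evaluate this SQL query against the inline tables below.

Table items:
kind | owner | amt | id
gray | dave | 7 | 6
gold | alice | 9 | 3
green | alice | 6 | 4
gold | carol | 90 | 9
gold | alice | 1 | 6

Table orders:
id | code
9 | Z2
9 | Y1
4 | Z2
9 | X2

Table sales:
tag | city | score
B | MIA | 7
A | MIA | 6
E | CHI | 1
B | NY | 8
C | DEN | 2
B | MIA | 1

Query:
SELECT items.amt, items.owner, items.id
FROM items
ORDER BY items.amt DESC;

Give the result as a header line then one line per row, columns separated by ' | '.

After SELECT (5 rows):
items.amt | items.owner | items.id
7 | dave | 6
9 | alice | 3
6 | alice | 4
90 | carol | 9
1 | alice | 6
After ORDER BY (5 rows):
items.amt | items.owner | items.id
90 | carol | 9
9 | alice | 3
7 | dave | 6
6 | alice | 4
1 | alice | 6

== RESULT ==
items.amt | items.owner | items.id
90 | carol | 9
9 | alice | 3
7 | dave | 6
6 | alice | 4
1 | alice | 6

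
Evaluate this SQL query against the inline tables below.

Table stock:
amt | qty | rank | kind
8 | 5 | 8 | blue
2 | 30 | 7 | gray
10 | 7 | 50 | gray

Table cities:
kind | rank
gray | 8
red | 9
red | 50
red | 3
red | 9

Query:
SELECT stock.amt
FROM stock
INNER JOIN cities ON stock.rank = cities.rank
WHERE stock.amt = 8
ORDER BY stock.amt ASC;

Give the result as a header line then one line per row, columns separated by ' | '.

After JOIN cities (2 rows):
stock.amt | stock.qty | stock.rank | stock.kind | cities.kind | cities.rank
8 | 5 | 8 | blue | gray | 8
10 | 7 | 50 | gray | red | 50
After WHERE (1 rows):
stock.amt | stock.qty | stock.rank | stock.kind | cities.kind | cities.rank
8 | 5 | 8 | blue | gray | 8
After SELECT (1 rows):
stock.amt
8
After ORDER BY (1 rows):
stock.amt
8

== RESULT ==
stock.amt
8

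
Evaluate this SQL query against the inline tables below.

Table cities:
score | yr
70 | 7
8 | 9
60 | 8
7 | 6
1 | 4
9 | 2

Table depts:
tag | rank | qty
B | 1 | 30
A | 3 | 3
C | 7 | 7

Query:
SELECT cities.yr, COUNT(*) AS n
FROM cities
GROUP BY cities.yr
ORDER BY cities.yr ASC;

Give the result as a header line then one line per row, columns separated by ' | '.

After GROUP BY (6 rows):
cities.yr | n
7 | 1
9 | 1
8 | 1
6 | 1
4 | 1
2 | 1
After ORDER BY (6 rows):
cities.yr | n
2 | 1
4 | 1
6 | 1
7 | 1
8 | 1
9 | 1

== RESULT ==
cities.yr | n
2 | 1
4 | 1
6 | 1
7 | 1
8 | 1
9 | 1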